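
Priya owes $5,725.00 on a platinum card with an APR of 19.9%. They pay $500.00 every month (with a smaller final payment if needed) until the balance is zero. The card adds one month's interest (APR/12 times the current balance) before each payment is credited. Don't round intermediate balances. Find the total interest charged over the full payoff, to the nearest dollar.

Monthly rate r = 19.9%/12 = 1.65833% = 0.0165833.
Payoff takes n = ⌈−ln(1 − rB₀/P)/ln(1+r)⌉ = ⌈12.803⌉ = 13 payments; the last is $402.05.
Total paid = 12·$500.00 + $402.05 = $6,402.05.
Total interest = total paid − principal = $6,402.05 − $5,725.00 = $677.05.

$677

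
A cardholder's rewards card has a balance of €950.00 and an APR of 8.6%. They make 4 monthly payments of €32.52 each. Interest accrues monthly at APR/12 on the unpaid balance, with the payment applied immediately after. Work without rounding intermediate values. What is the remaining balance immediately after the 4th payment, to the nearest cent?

Monthly rate r = 8.6%/12 = 0.716667% = 0.00716667.
Each month: B ← B·(1+r) − €32.52.
Month 1: interest €6.81; balance after payment €924.29.
Month 2: interest €6.62; balance after payment €898.39.
Month 3: interest €6.44; balance after payment €872.31.
Month 4: interest €6.25; balance after payment €846.04.

€846.04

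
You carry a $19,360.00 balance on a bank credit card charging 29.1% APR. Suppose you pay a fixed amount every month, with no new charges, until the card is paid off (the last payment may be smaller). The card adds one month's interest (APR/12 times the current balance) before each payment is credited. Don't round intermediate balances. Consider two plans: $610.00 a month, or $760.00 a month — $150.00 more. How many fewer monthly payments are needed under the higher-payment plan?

21 fewer payments

Monthly rate r = 29.1%/12 = 2.425% = 0.02425.
At $610.00/mo: n = ⌈−ln(1 − rB₀/P)/ln(1+r)⌉ = 62 payments (last $167.19); total interest = total paid − $19,360.00 = $18,017.19.
At $760.00/mo: 41 payments (last $103.21); total interest $11,143.21.
Payments saved = 62 − 41 = 21.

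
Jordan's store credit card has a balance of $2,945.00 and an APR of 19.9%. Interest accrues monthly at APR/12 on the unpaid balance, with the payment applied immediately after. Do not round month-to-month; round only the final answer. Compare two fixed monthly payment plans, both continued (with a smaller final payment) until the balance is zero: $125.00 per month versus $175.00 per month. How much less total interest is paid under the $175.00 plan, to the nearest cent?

Monthly rate r = 19.9%/12 = 1.65833% = 0.0165833.
At $125.00/mo: n = ⌈−ln(1 − rB₀/P)/ln(1+r)⌉ = 31 payments (last $15.54); total interest = total paid − $2,945.00 = $820.54.
At $175.00/mo: 20 payments (last $156.75); total interest $536.75.
Interest saved = $820.54 − $536.75 = $283.79.

$283.79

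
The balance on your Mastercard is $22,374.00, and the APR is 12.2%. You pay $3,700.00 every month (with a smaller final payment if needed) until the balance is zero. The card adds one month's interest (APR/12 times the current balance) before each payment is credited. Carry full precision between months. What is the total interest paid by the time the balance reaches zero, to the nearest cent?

$838.21

Monthly rate r = 12.2%/12 = 1.01667% = 0.0101667.
Payoff takes n = ⌈−ln(1 − rB₀/P)/ln(1+r)⌉ = ⌈6.273⌉ = 7 payments; the last is $1,012.21.
Total paid = 6·$3,700.00 + $1,012.21 = $23,212.21.
Total interest = total paid − principal = $23,212.21 − $22,374.00 = $838.21.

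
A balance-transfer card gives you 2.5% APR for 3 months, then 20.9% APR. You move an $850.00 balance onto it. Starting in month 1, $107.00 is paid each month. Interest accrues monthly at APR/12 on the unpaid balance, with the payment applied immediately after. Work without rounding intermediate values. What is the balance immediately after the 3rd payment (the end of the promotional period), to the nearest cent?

Promo months 1–3 at r₀ = 2.5%/12 = 0.00208333; months 4+ at r₁ = 20.9%/12 = 0.0174167.
After month 3: iterate B ← B·(1+r₀) − $107.00 for 3 months → $533.65.

$533.65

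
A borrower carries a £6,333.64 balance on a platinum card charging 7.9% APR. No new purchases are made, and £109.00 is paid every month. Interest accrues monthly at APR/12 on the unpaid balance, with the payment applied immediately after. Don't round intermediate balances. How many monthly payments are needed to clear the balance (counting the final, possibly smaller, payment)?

Monthly rate r = 7.9%/12 = 0.658333% = 0.00658333.
Recurrence: B ← B·(1+r) − £109.00.
Month 1: interest £41.70; balance after payment £6,266.34.
Month 2: interest £41.25; balance after payment £6,198.59.
Closed form: n = −ln(1 − rB₀/P)/ln(1+r) = −ln(0.61746)/ln(1.00658) ≈ 73.477, so the balance reaches zero during payment 74.

74 payments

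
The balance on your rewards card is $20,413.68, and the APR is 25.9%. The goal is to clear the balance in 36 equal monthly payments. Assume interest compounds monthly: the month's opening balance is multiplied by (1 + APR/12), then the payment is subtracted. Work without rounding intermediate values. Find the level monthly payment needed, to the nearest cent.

$821.39

Monthly rate r = 25.9%/12 = 2.15833% = 0.0215833.
Level-payment amortization: P = B₀·r / (1 − (1+r)^(−n)) = 20413.68·0.0215833 / (1 − 1.02158^(−36)).
Denominator 1 − (1+r)^(−36) = 0.536400204.
P = 440.595 / 0.536400204 ≈ 821.39.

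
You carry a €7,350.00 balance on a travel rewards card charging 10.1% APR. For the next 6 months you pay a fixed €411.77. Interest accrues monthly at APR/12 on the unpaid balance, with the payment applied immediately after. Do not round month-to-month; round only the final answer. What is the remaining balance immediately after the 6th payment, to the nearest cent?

Monthly rate r = 10.1%/12 = 0.841667% = 0.00841667.
Each month: B ← B·(1+r) − €411.77.
Month 1: interest €61.86; balance after payment €7,000.09.
Month 2: interest €58.92; balance after payment €6,647.24.
Month 3: interest €55.95; balance after payment €6,291.42.
Month 4: interest €52.95; balance after payment €5,932.60.
Month 5: interest €49.93; balance after payment €5,570.76.
Month 6: interest €46.89; balance after payment €5,205.88.

€5,205.88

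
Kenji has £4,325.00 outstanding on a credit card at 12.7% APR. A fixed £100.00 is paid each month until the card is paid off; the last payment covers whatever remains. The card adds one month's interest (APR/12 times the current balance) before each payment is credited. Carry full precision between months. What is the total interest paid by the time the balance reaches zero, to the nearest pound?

£1,488

Monthly rate r = 12.7%/12 = 1.05833% = 0.0105833.
Payoff takes n = ⌈−ln(1 − rB₀/P)/ln(1+r)⌉ = ⌈58.131⌉ = 59 payments; the last is £13.19.
Total paid = 58·£100.00 + £13.19 = £5,813.19.
Total interest = total paid − principal = £5,813.19 − £4,325.00 = £1,488.19.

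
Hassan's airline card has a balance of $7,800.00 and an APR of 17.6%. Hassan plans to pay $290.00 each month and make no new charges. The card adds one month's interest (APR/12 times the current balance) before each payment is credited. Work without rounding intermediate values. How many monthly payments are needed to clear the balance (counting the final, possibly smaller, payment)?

Monthly rate r = 17.6%/12 = 1.46667% = 0.0146667.
Recurrence: B ← B·(1+r) − $290.00.
Month 1: interest $114.40; balance after payment $7,624.40.
Month 2: interest $111.82; balance after payment $7,446.22.
Closed form: n = −ln(1 − rB₀/P)/ln(1+r) = −ln(0.60552)/ln(1.01467) ≈ 34.455, so the balance reaches zero during payment 35.

35 months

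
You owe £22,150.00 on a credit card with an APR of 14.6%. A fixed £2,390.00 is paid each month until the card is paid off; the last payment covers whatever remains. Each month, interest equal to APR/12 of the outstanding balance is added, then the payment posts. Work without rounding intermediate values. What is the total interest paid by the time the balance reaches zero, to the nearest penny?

Monthly rate r = 14.6%/12 = 1.21667% = 0.0121667.
Payoff takes n = ⌈−ln(1 − rB₀/P)/ln(1+r)⌉ = ⌈9.893⌉ = 10 payments; the last is £2,135.46.
Total paid = 9·£2,390.00 + £2,135.46 = £23,645.46.
Total interest = total paid − principal = £23,645.46 − £22,150.00 = £1,495.46.

£1,495.46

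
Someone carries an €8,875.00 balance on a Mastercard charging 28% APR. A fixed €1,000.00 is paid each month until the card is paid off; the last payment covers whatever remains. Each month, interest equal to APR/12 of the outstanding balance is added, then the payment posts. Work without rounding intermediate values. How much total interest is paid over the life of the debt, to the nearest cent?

€1,185.67

Monthly rate r = 28%/12 = 2.33333% = 0.0233333.
Payoff takes n = ⌈−ln(1 − rB₀/P)/ln(1+r)⌉ = ⌈10.060⌉ = 11 payments; the last is €60.67.
Total paid = 10·€1,000.00 + €60.67 = €10,060.67.
Total interest = total paid − principal = €10,060.67 − €8,875.00 = €1,185.67.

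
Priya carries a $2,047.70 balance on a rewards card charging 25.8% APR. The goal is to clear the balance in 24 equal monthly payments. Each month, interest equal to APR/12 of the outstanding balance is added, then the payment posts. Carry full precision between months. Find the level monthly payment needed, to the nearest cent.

$110.11

Monthly rate r = 25.8%/12 = 2.15% = 0.0215.
Level-payment amortization: P = B₀·r / (1 − (1+r)^(−n)) = 2047.70·0.0215 / (1 − 1.0215^(−24)).
Denominator 1 − (1+r)^(−24) = 0.399823348.
P = 44.0256 / 0.399823348 ≈ 110.11.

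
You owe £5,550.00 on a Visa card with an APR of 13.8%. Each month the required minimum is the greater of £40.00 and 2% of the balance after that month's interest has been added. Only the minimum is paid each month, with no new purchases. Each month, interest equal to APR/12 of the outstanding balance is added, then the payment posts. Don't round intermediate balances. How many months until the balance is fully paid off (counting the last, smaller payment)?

Monthly rate r = 13.8%/12 = 1.15% = 0.0115.
While 2% of the post-interest balance exceeds £40.00, each month B ← (B·(1+r))·(1 − 0.02), i.e. B shrinks by the factor (1+r)·0.98 = 0.99127.
This holds for months 1–118. Entering month 119 the balance is £1,972.17; 2% of the post-interest balance is now below £40.00, so the flat £40.00 minimum applies from here.
From month 119 a fixed £40.00 at rate r clears £1,972.17 in 74 more payments. Total: 118 + 74 = 192 months.

192 months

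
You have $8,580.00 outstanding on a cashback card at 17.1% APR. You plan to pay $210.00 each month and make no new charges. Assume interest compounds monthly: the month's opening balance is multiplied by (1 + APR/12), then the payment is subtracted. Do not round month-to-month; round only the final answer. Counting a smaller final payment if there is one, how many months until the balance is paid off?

62 months

Monthly rate r = 17.1%/12 = 1.425% = 0.01425.
Recurrence: B ← B·(1+r) − $210.00.
Month 1: interest $122.27; balance after payment $8,492.26.
Month 2: interest $121.01; balance after payment $8,403.28.
Closed form: n = −ln(1 − rB₀/P)/ln(1+r) = −ln(0.41779)/ln(1.01425) ≈ 61.684, so the balance reaches zero during payment 62.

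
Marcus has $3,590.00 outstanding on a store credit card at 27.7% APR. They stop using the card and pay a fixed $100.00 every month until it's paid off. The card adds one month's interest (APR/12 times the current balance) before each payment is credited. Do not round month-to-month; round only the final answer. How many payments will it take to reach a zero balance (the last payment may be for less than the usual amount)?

Monthly rate r = 27.7%/12 = 2.30833% = 0.0230833.
Recurrence: B ← B·(1+r) − $100.00.
Month 1: interest $82.87; balance after payment $3,572.87.
Month 2: interest $82.47; balance after payment $3,555.34.
Closed form: n = −ln(1 − rB₀/P)/ln(1+r) = −ln(0.17131)/ln(1.02308) ≈ 77.310, so the balance reaches zero during payment 78.

78 payments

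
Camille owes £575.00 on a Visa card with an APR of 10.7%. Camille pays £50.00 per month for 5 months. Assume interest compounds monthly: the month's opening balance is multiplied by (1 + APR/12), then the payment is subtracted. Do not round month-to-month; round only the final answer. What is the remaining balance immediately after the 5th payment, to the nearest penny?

£346.60

Monthly rate r = 10.7%/12 = 0.891667% = 0.00891667.
Each month: B ← B·(1+r) − £50.00.
Month 1: interest £5.13; balance after payment £530.13.
Month 2: interest £4.73; balance after payment £484.85.
Month 3: interest £4.32; balance after payment £439.18.
Month 4: interest £3.92; balance after payment £393.09.
Month 5: interest £3.51; balance after payment £346.60.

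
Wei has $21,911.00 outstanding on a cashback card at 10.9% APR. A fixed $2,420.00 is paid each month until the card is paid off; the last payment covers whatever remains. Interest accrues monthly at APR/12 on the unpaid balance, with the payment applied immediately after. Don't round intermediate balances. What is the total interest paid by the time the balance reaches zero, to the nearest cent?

Monthly rate r = 10.9%/12 = 0.908333% = 0.00908333.
Payoff takes n = ⌈−ln(1 − rB₀/P)/ln(1+r)⌉ = ⌈9.491⌉ = 10 payments; the last is $1,191.08.
Total paid = 9·$2,420.00 + $1,191.08 = $22,971.08.
Total interest = total paid − principal = $22,971.08 − $21,911.00 = $1,060.08.

$1,060.08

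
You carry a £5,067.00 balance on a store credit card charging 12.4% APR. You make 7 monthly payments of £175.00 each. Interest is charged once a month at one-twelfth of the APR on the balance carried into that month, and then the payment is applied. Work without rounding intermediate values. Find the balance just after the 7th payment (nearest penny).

£4,181.44

Monthly rate r = 12.4%/12 = 1.03333% = 0.0103333.
Each month: B ← B·(1+r) − £175.00.
Month 1: interest £52.36; balance after payment £4,944.36.
Month 2: interest £51.09; balance after payment £4,820.45.
Month 3: interest £49.81; balance after payment £4,695.26.
Month 4: interest £48.52; balance after payment £4,568.78.
Month 5: interest £47.21; balance after payment £4,440.99.
Month 6: interest £45.89; balance after payment £4,311.88.
Month 7: interest £44.56; balance after payment £4,181.44.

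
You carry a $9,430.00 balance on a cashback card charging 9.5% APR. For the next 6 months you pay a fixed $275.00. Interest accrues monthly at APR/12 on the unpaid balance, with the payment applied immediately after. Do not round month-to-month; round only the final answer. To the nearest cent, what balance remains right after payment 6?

$8,203.88

Monthly rate r = 9.5%/12 = 0.791667% = 0.00791667.
Each month: B ← B·(1+r) − $275.00.
Month 1: interest $74.65; balance after payment $9,229.65.
Month 2: interest $73.07; balance after payment $9,027.72.
Month 3: interest $71.47; balance after payment $8,824.19.
Month 4: interest $69.86; balance after payment $8,619.05.
Month 5: interest $68.23; balance after payment $8,412.28.
Month 6: interest $66.60; balance after payment $8,203.88.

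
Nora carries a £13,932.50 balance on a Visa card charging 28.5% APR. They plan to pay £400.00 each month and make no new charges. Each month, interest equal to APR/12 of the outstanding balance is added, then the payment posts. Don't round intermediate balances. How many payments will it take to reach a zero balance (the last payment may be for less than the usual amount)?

Monthly rate r = 28.5%/12 = 2.375% = 0.02375.
Recurrence: B ← B·(1+r) − £400.00.
Month 1: interest £330.90; balance after payment £13,863.40.
Month 2: interest £329.26; balance after payment £13,792.65.
Closed form: n = −ln(1 − rB₀/P)/ln(1+r) = −ln(0.17276)/ln(1.02375) ≈ 74.806, so the balance reaches zero during payment 75.

75 months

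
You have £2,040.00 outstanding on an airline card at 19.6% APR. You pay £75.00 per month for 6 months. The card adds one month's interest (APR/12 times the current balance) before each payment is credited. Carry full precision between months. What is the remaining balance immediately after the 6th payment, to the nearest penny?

£1,779.48

Monthly rate r = 19.6%/12 = 1.63333% = 0.0163333.
Each month: B ← B·(1+r) − £75.00.
Month 1: interest £33.32; balance after payment £1,998.32.
Month 2: interest £32.64; balance after payment £1,955.96.
Month 3: interest £31.95; balance after payment £1,912.91.
Month 4: interest £31.24; balance after payment £1,869.15.
Month 5: interest £30.53; balance after payment £1,824.68.
Month 6: interest £29.80; balance after payment £1,779.48.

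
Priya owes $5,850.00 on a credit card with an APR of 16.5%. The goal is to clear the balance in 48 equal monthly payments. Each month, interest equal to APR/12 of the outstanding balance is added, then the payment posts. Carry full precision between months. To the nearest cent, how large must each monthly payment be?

Monthly rate r = 16.5%/12 = 1.375% = 0.01375.
Level-payment amortization: P = B₀·r / (1 − (1+r)^(−n)) = 5850.00·0.01375 / (1 − 1.01375^(−48)).
Denominator 1 − (1+r)^(−48) = 0.480819499.
P = 80.4375 / 0.480819499 ≈ 167.29.

$167.29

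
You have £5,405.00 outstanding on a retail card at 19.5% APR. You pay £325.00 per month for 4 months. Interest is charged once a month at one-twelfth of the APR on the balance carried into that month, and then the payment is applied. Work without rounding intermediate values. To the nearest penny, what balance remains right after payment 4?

Monthly rate r = 19.5%/12 = 1.625% = 0.01625.
Each month: B ← B·(1+r) − £325.00.
Month 1: interest £87.83; balance after payment £5,167.83.
Month 2: interest £83.98; balance after payment £4,926.81.
Month 3: interest £80.06; balance after payment £4,681.87.
Month 4: interest £76.08; balance after payment £4,432.95.

£4,432.95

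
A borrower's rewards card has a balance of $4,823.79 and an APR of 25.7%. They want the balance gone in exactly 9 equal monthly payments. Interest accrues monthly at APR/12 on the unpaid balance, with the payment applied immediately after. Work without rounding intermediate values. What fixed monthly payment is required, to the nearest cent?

Monthly rate r = 25.7%/12 = 2.14167% = 0.0214167.
Level-payment amortization: P = B₀·r / (1 − (1+r)^(−n)) = 4823.79·0.0214167 / (1 − 1.02142^(−9)).
Denominator 1 − (1+r)^(−9) = 0.173631908.
P = 103.31 / 0.173631908 ≈ 594.99.

$594.99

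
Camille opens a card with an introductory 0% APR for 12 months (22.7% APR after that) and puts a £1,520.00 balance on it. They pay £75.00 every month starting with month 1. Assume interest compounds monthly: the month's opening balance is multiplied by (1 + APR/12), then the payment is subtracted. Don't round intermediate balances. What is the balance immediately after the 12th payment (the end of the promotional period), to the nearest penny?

£620.00

Promo months 1–12 at r₀ = 0%/12 = 0; months 13+ at r₁ = 22.7%/12 = 0.0189167.
After month 12 (no interest yet): B = £1,520.00 − 12·£75.00 = £620.00.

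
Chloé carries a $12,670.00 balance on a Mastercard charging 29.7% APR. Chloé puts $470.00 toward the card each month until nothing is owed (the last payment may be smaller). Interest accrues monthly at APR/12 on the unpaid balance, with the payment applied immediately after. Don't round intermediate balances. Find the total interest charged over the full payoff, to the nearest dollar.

$8,480

Monthly rate r = 29.7%/12 = 2.475% = 0.02475.
Payoff takes n = ⌈−ln(1 − rB₀/P)/ln(1+r)⌉ = ⌈45.001⌉ = 46 payments; the last is $0.26.
Total paid = 45·$470.00 + $0.26 = $21,150.26.
Total interest = total paid − principal = $21,150.26 − $12,670.00 = $8,480.26.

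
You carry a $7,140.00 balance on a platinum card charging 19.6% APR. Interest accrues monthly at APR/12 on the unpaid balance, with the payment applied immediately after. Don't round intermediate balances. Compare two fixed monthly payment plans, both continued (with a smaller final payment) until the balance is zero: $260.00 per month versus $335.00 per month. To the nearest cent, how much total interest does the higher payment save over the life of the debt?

Monthly rate r = 19.6%/12 = 1.63333% = 0.0163333.
At $260.00/mo: n = ⌈−ln(1 − rB₀/P)/ln(1+r)⌉ = 37 payments (last $191.92); total interest = total paid − $7,140.00 = $2,411.92.
At $335.00/mo: 27 payments (last $138.33); total interest $1,708.33.
Interest saved = $2,411.92 − $1,708.33 = $703.59.

$703.59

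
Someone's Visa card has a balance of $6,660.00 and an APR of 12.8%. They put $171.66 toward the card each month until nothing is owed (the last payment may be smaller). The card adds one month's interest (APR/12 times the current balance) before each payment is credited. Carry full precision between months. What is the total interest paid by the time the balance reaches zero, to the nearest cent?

$1,982.35

Monthly rate r = 12.8%/12 = 1.06667% = 0.0106667.
Payoff takes n = ⌈−ln(1 − rB₀/P)/ln(1+r)⌉ = ⌈50.345⌉ = 51 payments; the last is $59.35.
Total paid = 50·$171.66 + $59.35 = $8,642.35.
Total interest = total paid − principal = $8,642.35 − $6,660.00 = $1,982.35.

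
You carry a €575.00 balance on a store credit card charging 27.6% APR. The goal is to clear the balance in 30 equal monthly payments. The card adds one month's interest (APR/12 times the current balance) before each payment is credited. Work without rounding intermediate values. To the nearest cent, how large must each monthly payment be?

€26.74

Monthly rate r = 27.6%/12 = 2.3% = 0.023.
Level-payment amortization: P = B₀·r / (1 − (1+r)^(−n)) = 575.00·0.023 / (1 − 1.023^(−30)).
Denominator 1 − (1+r)^(−30) = 0.49448856.
P = 13.225 / 0.49448856 ≈ 26.74.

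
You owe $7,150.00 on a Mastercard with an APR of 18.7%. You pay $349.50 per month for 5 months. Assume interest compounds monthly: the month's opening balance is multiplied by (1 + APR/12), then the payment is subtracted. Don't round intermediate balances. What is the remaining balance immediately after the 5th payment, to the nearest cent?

Monthly rate r = 18.7%/12 = 1.55833% = 0.0155833.
Each month: B ← B·(1+r) − $349.50.
Month 1: interest $111.42; balance after payment $6,911.92.
Month 2: interest $107.71; balance after payment $6,670.13.
Month 3: interest $103.94; balance after payment $6,424.57.
Month 4: interest $100.12; balance after payment $6,175.19.
Month 5: interest $96.23; balance after payment $5,921.92.

$5,921.92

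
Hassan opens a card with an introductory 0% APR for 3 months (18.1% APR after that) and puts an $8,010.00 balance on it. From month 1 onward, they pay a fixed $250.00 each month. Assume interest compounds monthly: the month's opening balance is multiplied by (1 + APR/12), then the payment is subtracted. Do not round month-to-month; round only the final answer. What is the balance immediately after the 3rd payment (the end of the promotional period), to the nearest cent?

Promo months 1–3 at r₀ = 0%/12 = 0; months 4+ at r₁ = 18.1%/12 = 0.0150833.
After month 3 (no interest yet): B = $8,010.00 − 3·$250.00 = $7,260.00.

$7,260.00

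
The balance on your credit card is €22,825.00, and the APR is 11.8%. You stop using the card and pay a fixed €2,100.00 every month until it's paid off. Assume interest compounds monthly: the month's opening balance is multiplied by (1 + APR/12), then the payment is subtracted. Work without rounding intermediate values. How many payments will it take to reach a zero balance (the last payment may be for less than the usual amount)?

12 payments

Monthly rate r = 11.8%/12 = 0.983333% = 0.00983333.
Recurrence: B ← B·(1+r) − €2,100.00.
Month 1: interest €224.45; balance after payment €20,949.45.
Month 2: interest €206.00; balance after payment €19,055.45.
Closed form: n = −ln(1 − rB₀/P)/ln(1+r) = −ln(0.89312)/ln(1.00983) ≈ 11.551, so the balance reaches zero during payment 12.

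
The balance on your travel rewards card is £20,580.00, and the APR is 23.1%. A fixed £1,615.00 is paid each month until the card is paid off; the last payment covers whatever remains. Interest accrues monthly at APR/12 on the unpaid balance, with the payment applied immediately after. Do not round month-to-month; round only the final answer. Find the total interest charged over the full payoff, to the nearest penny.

£3,261.02

Monthly rate r = 23.1%/12 = 1.925% = 0.01925.
Payoff takes n = ⌈−ln(1 − rB₀/P)/ln(1+r)⌉ = ⌈14.761⌉ = 15 payments; the last is £1,231.02.
Total paid = 14·£1,615.00 + £1,231.02 = £23,841.02.
Total interest = total paid − principal = £23,841.02 − £20,580.00 = £3,261.02.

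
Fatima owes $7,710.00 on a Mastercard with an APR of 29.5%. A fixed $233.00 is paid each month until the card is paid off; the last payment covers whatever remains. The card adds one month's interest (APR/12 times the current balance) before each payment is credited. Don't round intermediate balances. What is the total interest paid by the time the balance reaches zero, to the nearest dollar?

$8,400

Monthly rate r = 29.5%/12 = 2.45833% = 0.0245833.
Payoff takes n = ⌈−ln(1 − rB₀/P)/ln(1+r)⌉ = ⌈69.140⌉ = 70 payments; the last is $33.00.
Total paid = 69·$233.00 + $33.00 = $16,110.00.
Total interest = total paid − principal = $16,110.00 − $7,710.00 = $8,400.00.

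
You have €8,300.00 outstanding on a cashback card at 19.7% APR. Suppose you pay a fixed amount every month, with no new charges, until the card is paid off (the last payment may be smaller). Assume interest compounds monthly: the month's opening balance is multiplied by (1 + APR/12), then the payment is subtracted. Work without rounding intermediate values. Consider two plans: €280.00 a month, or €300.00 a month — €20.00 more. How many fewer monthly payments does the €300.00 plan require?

3 fewer payments

Monthly rate r = 19.7%/12 = 1.64167% = 0.0164167.
At €280.00/mo: n = ⌈−ln(1 − rB₀/P)/ln(1+r)⌉ = 41 payments (last €265.56); total interest = total paid − €8,300.00 = €3,165.56.
At €300.00/mo: 38 payments (last €55.78); total interest €2,855.78.
Payments saved = 41 − 38 = 3.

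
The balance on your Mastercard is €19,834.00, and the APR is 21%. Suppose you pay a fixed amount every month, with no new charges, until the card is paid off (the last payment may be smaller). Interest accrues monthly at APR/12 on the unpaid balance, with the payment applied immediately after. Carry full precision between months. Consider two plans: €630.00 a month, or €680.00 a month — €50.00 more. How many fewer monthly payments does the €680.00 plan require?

5 fewer payments

Monthly rate r = 21%/12 = 1.75% = 0.0175.
At €630.00/mo: n = ⌈−ln(1 − rB₀/P)/ln(1+r)⌉ = 47 payments (last €94.07); total interest = total paid − €19,834.00 = €9,240.07.
At €680.00/mo: 42 payments (last €116.13); total interest €8,162.13.
Payments saved = 47 − 42 = 5.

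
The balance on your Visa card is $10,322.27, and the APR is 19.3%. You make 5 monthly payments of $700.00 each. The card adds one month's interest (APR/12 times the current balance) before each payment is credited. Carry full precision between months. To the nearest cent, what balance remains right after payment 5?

Monthly rate r = 19.3%/12 = 1.60833% = 0.0160833.
Each month: B ← B·(1+r) − $700.00.
Month 1: interest $166.02; balance after payment $9,788.29.
Month 2: interest $157.43; balance after payment $9,245.71.
Month 3: interest $148.70; balance after payment $8,694.42.
Month 4: interest $139.84; balance after payment $8,134.25.
Month 5: interest $130.83; balance after payment $7,565.08.

$7,565.08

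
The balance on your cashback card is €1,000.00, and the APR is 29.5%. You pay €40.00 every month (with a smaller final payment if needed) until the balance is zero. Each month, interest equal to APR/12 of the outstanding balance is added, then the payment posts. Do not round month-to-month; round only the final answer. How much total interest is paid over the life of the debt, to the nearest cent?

Monthly rate r = 29.5%/12 = 2.45833% = 0.0245833.
Payoff takes n = ⌈−ln(1 − rB₀/P)/ln(1+r)⌉ = ⌈39.258⌉ = 40 payments; the last is €10.43.
Total paid = 39·€40.00 + €10.43 = €1,570.43.
Total interest = total paid − principal = €1,570.43 − €1,000.00 = €570.43.

€570.43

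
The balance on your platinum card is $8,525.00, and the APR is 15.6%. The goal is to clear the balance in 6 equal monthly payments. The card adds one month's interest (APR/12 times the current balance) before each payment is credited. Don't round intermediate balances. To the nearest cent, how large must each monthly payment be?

$1,486.18

Monthly rate r = 15.6%/12 = 1.3% = 0.013.
Level-payment amortization: P = B₀·r / (1 − (1+r)^(−n)) = 8525.00·0.013 / (1 − 1.013^(−6)).
Denominator 1 − (1+r)^(−6) = 0.0745705247.
P = 110.825 / 0.0745705247 ≈ 1486.18.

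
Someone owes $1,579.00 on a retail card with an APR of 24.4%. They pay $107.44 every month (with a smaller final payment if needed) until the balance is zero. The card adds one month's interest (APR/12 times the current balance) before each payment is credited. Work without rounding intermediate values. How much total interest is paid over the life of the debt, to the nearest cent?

Monthly rate r = 24.4%/12 = 2.03333% = 0.0203333.
Payoff takes n = ⌈−ln(1 − rB₀/P)/ln(1+r)⌉ = ⌈17.636⌉ = 18 payments; the last is $68.60.
Total paid = 17·$107.44 + $68.60 = $1,895.08.
Total interest = total paid − principal = $1,895.08 − $1,579.00 = $316.08.

$316.08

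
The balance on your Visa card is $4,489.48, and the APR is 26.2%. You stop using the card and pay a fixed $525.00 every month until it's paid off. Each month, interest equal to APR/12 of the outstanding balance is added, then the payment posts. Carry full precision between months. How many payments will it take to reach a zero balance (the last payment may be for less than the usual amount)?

Monthly rate r = 26.2%/12 = 2.18333% = 0.0218333.
Recurrence: B ← B·(1+r) − $525.00.
Month 1: interest $98.02; balance after payment $4,062.50.
Month 2: interest $88.70; balance after payment $3,626.20.
Closed form: n = −ln(1 − rB₀/P)/ln(1+r) = −ln(0.81329)/ln(1.02183) ≈ 9.568, so the balance reaches zero during payment 10.

10 months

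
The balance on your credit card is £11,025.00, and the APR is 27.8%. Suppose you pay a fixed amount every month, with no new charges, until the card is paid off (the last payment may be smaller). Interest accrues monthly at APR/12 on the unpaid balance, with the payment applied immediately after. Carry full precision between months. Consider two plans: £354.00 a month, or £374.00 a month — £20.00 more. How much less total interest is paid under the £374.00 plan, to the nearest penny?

Monthly rate r = 27.8%/12 = 2.31667% = 0.0231667.
At £354.00/mo: n = ⌈−ln(1 − rB₀/P)/ln(1+r)⌉ = 56 payments (last £289.97); total interest = total paid − £11,025.00 = £8,734.97.
At £374.00/mo: 51 payments (last £57.47); total interest £7,732.47.
Interest saved = £8,734.97 − £7,732.47 = £1,002.50.

£1,002.50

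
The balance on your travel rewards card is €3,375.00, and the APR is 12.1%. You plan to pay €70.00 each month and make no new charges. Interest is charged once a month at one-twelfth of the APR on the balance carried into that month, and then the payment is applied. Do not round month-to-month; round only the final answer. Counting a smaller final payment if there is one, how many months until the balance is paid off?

67 payments

Monthly rate r = 12.1%/12 = 1.00833% = 0.0100833.
Recurrence: B ← B·(1+r) − €70.00.
Month 1: interest €34.03; balance after payment €3,339.03.
Month 2: interest €33.67; balance after payment €3,302.70.
Closed form: n = −ln(1 − rB₀/P)/ln(1+r) = −ln(0.51384)/ln(1.01008) ≈ 66.367, so the balance reaches zero during payment 67.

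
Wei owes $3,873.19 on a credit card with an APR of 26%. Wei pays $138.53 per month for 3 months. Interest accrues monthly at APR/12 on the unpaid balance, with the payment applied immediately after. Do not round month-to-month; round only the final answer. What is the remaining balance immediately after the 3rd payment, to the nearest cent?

Monthly rate r = 26%/12 = 2.16667% = 0.0216667.
Each month: B ← B·(1+r) − $138.53.
Month 1: interest $83.92; balance after payment $3,818.58.
Month 2: interest $82.74; balance after payment $3,762.78.
Month 3: interest $81.53; balance after payment $3,705.78.

$3,705.78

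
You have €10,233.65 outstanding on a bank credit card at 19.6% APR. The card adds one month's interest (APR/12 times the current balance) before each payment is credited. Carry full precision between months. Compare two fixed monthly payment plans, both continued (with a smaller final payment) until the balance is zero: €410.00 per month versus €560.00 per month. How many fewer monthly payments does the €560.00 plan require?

Monthly rate r = 19.6%/12 = 1.63333% = 0.0163333.
At €410.00/mo: n = ⌈−ln(1 − rB₀/P)/ln(1+r)⌉ = 33 payments (last €134.03); total interest = total paid − €10,233.65 = €3,020.38.
At €560.00/mo: 22 payments (last €494.03); total interest €2,020.38.
Payments saved = 33 − 22 = 11.

11 fewer payments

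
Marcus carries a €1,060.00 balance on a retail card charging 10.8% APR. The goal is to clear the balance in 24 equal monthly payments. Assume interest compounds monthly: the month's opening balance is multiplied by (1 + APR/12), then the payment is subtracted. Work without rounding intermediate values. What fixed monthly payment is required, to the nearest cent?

€49.31

Monthly rate r = 10.8%/12 = 0.9% = 0.009.
Level-payment amortization: P = B₀·r / (1 − (1+r)^(−n)) = 1060.00·0.009 / (1 − 1.009^(−24)).
Denominator 1 − (1+r)^(−24) = 0.193485815.
P = 9.54 / 0.193485815 ≈ 49.31.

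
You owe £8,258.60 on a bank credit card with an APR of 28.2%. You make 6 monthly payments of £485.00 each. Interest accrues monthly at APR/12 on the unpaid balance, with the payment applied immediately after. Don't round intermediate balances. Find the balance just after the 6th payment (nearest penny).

£6,407.24

Monthly rate r = 28.2%/12 = 2.35% = 0.0235.
Each month: B ← B·(1+r) − £485.00.
Month 1: interest £194.08; balance after payment £7,967.68.
Month 2: interest £187.24; balance after payment £7,669.92.
Month 3: interest £180.24; balance after payment £7,365.16.
Month 4: interest £173.08; balance after payment £7,053.24.
Month 5: interest £165.75; balance after payment £6,733.99.
Month 6: interest £158.25; balance after payment £6,407.24.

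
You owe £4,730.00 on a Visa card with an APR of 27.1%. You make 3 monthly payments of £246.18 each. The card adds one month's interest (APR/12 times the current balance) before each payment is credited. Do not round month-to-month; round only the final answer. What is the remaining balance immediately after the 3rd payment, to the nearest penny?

£4,302.40

Monthly rate r = 27.1%/12 = 2.25833% = 0.0225833.
Each month: B ← B·(1+r) − £246.18.
Month 1: interest £106.82; balance after payment £4,590.64.
Month 2: interest £103.67; balance after payment £4,448.13.
Month 3: interest £100.45; balance after payment £4,302.40.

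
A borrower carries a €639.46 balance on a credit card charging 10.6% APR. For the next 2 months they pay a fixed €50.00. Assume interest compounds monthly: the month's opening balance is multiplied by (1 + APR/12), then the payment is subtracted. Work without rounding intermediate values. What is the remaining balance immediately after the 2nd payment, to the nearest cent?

Monthly rate r = 10.6%/12 = 0.883333% = 0.00883333.
Each month: B ← B·(1+r) − €50.00.
Month 1: interest €5.65; balance after payment €595.11.
Month 2: interest €5.26; balance after payment €550.37.

€550.37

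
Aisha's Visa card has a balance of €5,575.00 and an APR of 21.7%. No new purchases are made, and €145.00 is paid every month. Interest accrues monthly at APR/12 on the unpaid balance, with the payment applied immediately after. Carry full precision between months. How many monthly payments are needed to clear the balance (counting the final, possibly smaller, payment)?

Monthly rate r = 21.7%/12 = 1.80833% = 0.0180833.
Recurrence: B ← B·(1+r) − €145.00.
Month 1: interest €100.81; balance after payment €5,530.81.
Month 2: interest €100.02; balance after payment €5,485.83.
Closed form: n = −ln(1 − rB₀/P)/ln(1+r) = −ln(0.30473)/ln(1.01808) ≈ 66.307, so the balance reaches zero during payment 67.

67 months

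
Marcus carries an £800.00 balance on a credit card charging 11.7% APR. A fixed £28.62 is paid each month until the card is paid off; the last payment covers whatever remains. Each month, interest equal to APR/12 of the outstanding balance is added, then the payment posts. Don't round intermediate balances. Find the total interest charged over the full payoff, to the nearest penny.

£138.58

Monthly rate r = 11.7%/12 = 0.975% = 0.00975.
Payoff takes n = ⌈−ln(1 − rB₀/P)/ln(1+r)⌉ = ⌈32.794⌉ = 33 payments; the last is £22.74.
Total paid = 32·£28.62 + £22.74 = £938.58.
Total interest = total paid − principal = £938.58 − £800.00 = £138.58.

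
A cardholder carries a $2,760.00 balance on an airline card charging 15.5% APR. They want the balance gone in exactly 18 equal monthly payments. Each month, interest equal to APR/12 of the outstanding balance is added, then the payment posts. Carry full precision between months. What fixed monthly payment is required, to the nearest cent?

$172.83

Monthly rate r = 15.5%/12 = 1.29167% = 0.0129167.
Level-payment amortization: P = B₀·r / (1 − (1+r)^(−n)) = 2760.00·0.0129167 / (1 − 1.01292^(−18)).
Denominator 1 − (1+r)^(−18) = 0.206269458.
P = 35.65 / 0.206269458 ≈ 172.83.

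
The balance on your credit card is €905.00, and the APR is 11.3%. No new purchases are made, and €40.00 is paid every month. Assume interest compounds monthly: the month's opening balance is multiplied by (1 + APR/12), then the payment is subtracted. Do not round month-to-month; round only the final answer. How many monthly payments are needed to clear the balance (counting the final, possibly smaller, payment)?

26 payments

Monthly rate r = 11.3%/12 = 0.941667% = 0.00941667.
Recurrence: B ← B·(1+r) − €40.00.
Month 1: interest €8.52; balance after payment €873.52.
Month 2: interest €8.23; balance after payment €841.75.
Closed form: n = −ln(1 − rB₀/P)/ln(1+r) = −ln(0.78695)/ln(1.00942) ≈ 25.563, so the balance reaches zero during payment 26.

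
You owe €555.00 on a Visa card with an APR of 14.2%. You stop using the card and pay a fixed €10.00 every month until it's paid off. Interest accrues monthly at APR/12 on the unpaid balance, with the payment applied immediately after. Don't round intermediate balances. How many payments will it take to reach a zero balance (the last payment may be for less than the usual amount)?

Monthly rate r = 14.2%/12 = 1.18333% = 0.0118333.
Recurrence: B ← B·(1+r) − €10.00.
Month 1: interest €6.57; balance after payment €551.57.
Month 2: interest €6.53; balance after payment €548.09.
Closed form: n = −ln(1 − rB₀/P)/ln(1+r) = −ln(0.34325)/ln(1.01183) ≈ 90.897, so the balance reaches zero during payment 91.

91 payments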